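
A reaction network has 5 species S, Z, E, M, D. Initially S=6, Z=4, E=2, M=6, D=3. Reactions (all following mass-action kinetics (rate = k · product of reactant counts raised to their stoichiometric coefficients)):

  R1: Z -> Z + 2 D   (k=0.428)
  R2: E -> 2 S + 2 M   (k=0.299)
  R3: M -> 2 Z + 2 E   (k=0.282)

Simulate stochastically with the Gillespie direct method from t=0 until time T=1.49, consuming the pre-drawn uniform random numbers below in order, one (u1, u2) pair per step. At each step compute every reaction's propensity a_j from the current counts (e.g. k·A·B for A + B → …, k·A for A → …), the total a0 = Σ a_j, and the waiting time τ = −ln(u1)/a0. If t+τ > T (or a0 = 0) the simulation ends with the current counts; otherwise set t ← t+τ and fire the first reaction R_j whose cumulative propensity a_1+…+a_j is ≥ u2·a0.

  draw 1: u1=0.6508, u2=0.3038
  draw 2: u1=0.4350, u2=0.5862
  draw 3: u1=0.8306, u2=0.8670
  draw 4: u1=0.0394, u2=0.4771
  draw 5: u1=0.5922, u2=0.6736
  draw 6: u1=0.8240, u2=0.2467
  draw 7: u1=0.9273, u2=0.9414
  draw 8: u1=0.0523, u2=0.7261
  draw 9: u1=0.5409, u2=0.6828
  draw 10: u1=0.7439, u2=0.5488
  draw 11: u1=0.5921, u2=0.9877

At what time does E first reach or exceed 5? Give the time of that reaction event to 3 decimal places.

t=0.000: S=6 Z=4 E=2 M=6 D=3
Draw 1: a1=1.712, a2=0.598, a3=1.692, a0=4.002; τ=−ln(0.6508)/4.002=0.107 → t=0.107; u2·a0=0.3038·4.002=1.216 ≤ a1=1.712 → R1 fires; S=6 Z=4 E=2 M=6 D=5
Draw 2: a1=1.712, a2=0.598, a3=1.692, a0=4.002; τ=−ln(0.4350)/4.002=0.208 → t=0.315; u2·a0=0.5862·4.002=2.346; a1+a2=2.310 < 2.346 ≤ a1+…+a3=4.002 → R3 fires; S=6 Z=6 E=4 M=5 D=5
Draw 3: a1=2.568, a2=1.196, a3=1.410, a0=5.174; τ=−ln(0.8306)/5.174=0.036 → t=0.351; u2·a0=0.8670·5.174=4.486; a1+a2=3.764 < 4.486 ≤ a1+…+a3=5.174 → R3 fires; S=6 Z=8 E=6 M=4 D=5
Draw 4: a1=3.424, a2=1.794, a3=1.128, a0=6.346; τ=−ln(0.0394)/6.346=0.510 → t=0.861; u2·a0=0.4771·6.346=3.028 ≤ a1=3.424 → R1 fires; S=6 Z=8 E=6 M=4 D=7
Draw 5: a1=3.424, a2=1.794, a3=1.128, a0=6.346; τ=−ln(0.5922)/6.346=0.083 → t=0.943; u2·a0=0.6736·6.346=4.275; a1=3.424 < 4.275 ≤ a1+a2=5.218 → R2 fires; S=8 Z=8 E=5 M=6 D=7
Draw 6: a1=3.424, a2=1.495, a3=1.692, a0=6.611; τ=−ln(0.8240)/6.611=0.029 → t=0.973; u2·a0=0.2467·6.611=1.631 ≤ a1=3.424 → R1 fires; S=8 Z=8 E=5 M=6 D=9
Draw 7: a1=3.424, a2=1.495, a3=1.692, a0=6.611; τ=−ln(0.9273)/6.611=0.011 → t=0.984; u2·a0=0.9414·6.611=6.224; a1+a2=4.919 < 6.224 ≤ a1+…+a3=6.611 → R3 fires; S=8 Z=10 E=7 M=5 D=9
Draw 8: a1=4.280, a2=2.093, a3=1.410, a0=7.783; τ=−ln(0.0523)/7.783=0.379 → t=1.363; u2·a0=0.7261·7.783=5.651; a1=4.280 < 5.651 ≤ a1+a2=6.373 → R2 fires; S=10 Z=10 E=6 M=7 D=9
Draw 9: a1=4.280, a2=1.794, a3=1.974, a0=8.048; τ=−ln(0.5409)/8.048=0.076 → t=1.440; u2·a0=0.6828·8.048=5.495; a1=4.280 < 5.495 ≤ a1+a2=6.074 → R2 fires; S=12 Z=10 E=5 M=9 D=9
Draw 10: a1=4.280, a2=1.495, a3=2.538, a0=8.313; τ=−ln(0.7439)/8.313=0.036 → t=1.475; u2·a0=0.5488·8.313=4.562; a1=4.280 < 4.562 ≤ a1+a2=5.775 → R2 fires; S=14 Z=10 E=4 M=11 D=9
Draw 11: a1=4.280, a2=1.196, a3=3.102, a0=8.578; τ=−ln(0.5921)/8.578=0.061 → t=1.536 > T=1.49: stop.
E first becomes ≥ 5 when it reaches 6 at the event at t=0.351.

Threshold first reached at t = 0.351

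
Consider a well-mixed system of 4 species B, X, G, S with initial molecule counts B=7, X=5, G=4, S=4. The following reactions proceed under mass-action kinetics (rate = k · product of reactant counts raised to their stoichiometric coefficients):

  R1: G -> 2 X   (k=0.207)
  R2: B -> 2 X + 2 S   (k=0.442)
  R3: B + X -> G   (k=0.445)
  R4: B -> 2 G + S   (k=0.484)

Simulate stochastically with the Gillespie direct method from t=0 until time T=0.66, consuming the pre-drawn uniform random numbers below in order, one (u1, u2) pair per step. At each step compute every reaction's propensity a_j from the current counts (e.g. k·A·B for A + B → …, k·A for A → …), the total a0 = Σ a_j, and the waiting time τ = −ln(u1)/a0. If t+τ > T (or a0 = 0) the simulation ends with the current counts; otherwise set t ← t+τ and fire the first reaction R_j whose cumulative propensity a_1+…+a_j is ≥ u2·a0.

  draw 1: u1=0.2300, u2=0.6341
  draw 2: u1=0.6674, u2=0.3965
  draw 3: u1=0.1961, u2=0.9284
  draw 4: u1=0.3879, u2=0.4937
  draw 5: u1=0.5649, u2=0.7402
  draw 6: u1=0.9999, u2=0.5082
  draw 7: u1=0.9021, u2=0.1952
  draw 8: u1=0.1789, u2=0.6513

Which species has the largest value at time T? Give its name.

t=0.000: B=7 X=5 G=4 S=4
Draw 1: a1=0.828, a2=3.094, a3=15.575, a4=3.388, a0=22.885; τ=−ln(0.2300)/22.885=0.064 → t=0.064; u2·a0=0.6341·22.885=14.511; a1+a2=3.922 < 14.511 ≤ a1+…+a3=19.497 → R3 fires; B=6 X=4 G=5 S=4
Draw 2: a1=1.035, a2=2.652, a3=10.680, a4=2.904, a0=17.271; τ=−ln(0.6674)/17.271=0.023 → t=0.088; u2·a0=0.3965·17.271=6.848; a1+a2=3.687 < 6.848 ≤ a1+…+a3=14.367 → R3 fires; B=5 X=3 G=6 S=4
Draw 3: a1=1.242, a2=2.210, a3=6.675, a4=2.420, a0=12.547; τ=−ln(0.1961)/12.547=0.130 → t=0.217; u2·a0=0.9284·12.547=11.649; a1+…+a3=10.127 < 11.649 ≤ a1+…+a4=12.547 → R4 fires; B=4 X=3 G=8 S=5
Draw 4: a1=1.656, a2=1.768, a3=5.340, a4=1.936, a0=10.700; τ=−ln(0.3879)/10.700=0.089 → t=0.306; u2·a0=0.4937·10.700=5.283; a1+a2=3.424 < 5.283 ≤ a1+…+a3=8.764 → R3 fires; B=3 X=2 G=9 S=5
Draw 5: a1=1.863, a2=1.326, a3=2.670, a4=1.452, a0=7.311; τ=−ln(0.5649)/7.311=0.078 → t=0.384; u2·a0=0.7402·7.311=5.412; a1+a2=3.189 < 5.412 ≤ a1+…+a3=5.859 → R3 fires; B=2 X=1 G=10 S=5
Draw 6: a1=2.070, a2=0.884, a3=0.890, a4=0.968, a0=4.812; τ=−ln(0.9999)/4.812=0.000 → t=0.384; u2·a0=0.5082·4.812=2.445; a1=2.070 < 2.445 ≤ a1+a2=2.954 → R2 fires; B=1 X=3 G=10 S=7
Draw 7: a1=2.070, a2=0.442, a3=1.335, a4=0.484, a0=4.331; τ=−ln(0.9021)/4.331=0.024 → t=0.408; u2·a0=0.1952·4.331=0.845 ≤ a1=2.070 → R1 fires; B=1 X=5 G=9 S=7
Draw 8: a1=1.863, a2=0.442, a3=2.225, a4=0.484, a0=5.014; τ=−ln(0.1789)/5.014=0.343 → t=0.751 > T=0.66: stop.
At T=0.66: B=1 X=5 G=9 S=7; the largest is G.

Dominant species at T: G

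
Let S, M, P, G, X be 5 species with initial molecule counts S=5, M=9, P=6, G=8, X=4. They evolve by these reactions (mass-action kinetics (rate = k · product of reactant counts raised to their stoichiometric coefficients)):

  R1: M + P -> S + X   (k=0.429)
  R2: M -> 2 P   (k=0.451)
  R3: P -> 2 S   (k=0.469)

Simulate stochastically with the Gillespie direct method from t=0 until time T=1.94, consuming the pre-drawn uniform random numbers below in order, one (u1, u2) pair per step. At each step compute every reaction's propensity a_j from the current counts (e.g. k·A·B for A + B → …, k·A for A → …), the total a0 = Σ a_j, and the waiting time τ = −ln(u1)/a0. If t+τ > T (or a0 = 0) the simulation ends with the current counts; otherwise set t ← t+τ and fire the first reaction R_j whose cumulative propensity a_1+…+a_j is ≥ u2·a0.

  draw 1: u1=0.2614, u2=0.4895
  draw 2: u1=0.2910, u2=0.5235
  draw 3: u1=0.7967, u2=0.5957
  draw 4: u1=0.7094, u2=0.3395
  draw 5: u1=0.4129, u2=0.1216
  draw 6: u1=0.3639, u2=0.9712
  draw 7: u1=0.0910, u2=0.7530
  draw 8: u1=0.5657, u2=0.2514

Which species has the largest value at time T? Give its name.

t=0.000: S=5 M=9 P=6 G=8 X=4
Draw 1: a1=23.166, a2=4.059, a3=2.814, a0=30.039; τ=−ln(0.2614)/30.039=0.045 → t=0.045; u2·a0=0.4895·30.039=14.704 ≤ a1=23.166 → R1 fires; S=6 M=8 P=5 G=8 X=5
Draw 2: a1=17.160, a2=3.608, a3=2.345, a0=23.113; τ=−ln(0.2910)/23.113=0.053 → t=0.098; u2·a0=0.5235·23.113=12.100 ≤ a1=17.160 → R1 fires; S=7 M=7 P=4 G=8 X=6
Draw 3: a1=12.012, a2=3.157, a3=1.876, a0=17.045; τ=−ln(0.7967)/17.045=0.013 → t=0.111; u2·a0=0.5957·17.045=10.154 ≤ a1=12.012 → R1 fires; S=8 M=6 P=3 G=8 X=7
Draw 4: a1=7.722, a2=2.706, a3=1.407, a0=11.835; τ=−ln(0.7094)/11.835=0.029 → t=0.140; u2·a0=0.3395·11.835=4.018 ≤ a1=7.722 → R1 fires; S=9 M=5 P=2 G=8 X=8
Draw 5: a1=4.290, a2=2.255, a3=0.938, a0=7.483; τ=−ln(0.4129)/7.483=0.118 → t=0.259; u2·a0=0.1216·7.483=0.910 ≤ a1=4.290 → R1 fires; S=10 M=4 P=1 G=8 X=9
Draw 6: a1=1.716, a2=1.804, a3=0.469, a0=3.989; τ=−ln(0.3639)/3.989=0.253 → t=0.512; u2·a0=0.9712·3.989=3.874; a1+a2=3.520 < 3.874 ≤ a1+…+a3=3.989 → R3 fires; S=12 M=4 P=0 G=8 X=9
Draw 7: a1=0.000, a2=1.804, a3=0.000, a0=1.804; τ=−ln(0.0910)/1.804=1.329 → t=1.841; u2·a0=0.7530·1.804=1.358; a1=0.000 < 1.358 ≤ a1+a2=1.804 → R2 fires; S=12 M=3 P=2 G=8 X=9
Draw 8: a1=2.574, a2=1.353, a3=0.938, a0=4.865; τ=−ln(0.5657)/4.865=0.117 → t=1.958 > T=1.94: stop.
At T=1.94: S=12 M=3 P=2 G=8 X=9; the largest is S.

Dominant species at T: S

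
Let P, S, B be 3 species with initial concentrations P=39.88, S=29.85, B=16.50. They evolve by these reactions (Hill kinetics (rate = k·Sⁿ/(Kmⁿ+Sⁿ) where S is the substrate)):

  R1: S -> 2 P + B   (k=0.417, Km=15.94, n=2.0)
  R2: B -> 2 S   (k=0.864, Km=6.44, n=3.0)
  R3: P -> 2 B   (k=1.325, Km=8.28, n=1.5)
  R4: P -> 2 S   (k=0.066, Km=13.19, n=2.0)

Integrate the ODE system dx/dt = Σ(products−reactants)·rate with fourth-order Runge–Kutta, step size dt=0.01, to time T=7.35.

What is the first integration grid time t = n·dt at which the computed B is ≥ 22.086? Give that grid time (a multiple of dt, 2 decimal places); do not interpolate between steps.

Threshold first reached at t = 2.92

RK4 with dt=0.01: 735 steps to T=7.35. Trajectory (selected grid times):
t=0.00: P=39.88 S=29.85 B=16.50
t=0.82: P=39.38 S=31.03 B=18.08
t=1.63: P=38.89 S=32.20 B=19.63
t=2.45: P=38.40 S=33.39 B=21.20
t=2.91: P=38.14 S=34.06 B=22.07
t=2.92: P=38.13 S=34.08 B=22.09
t=3.27: P=37.93 S=34.59 B=22.76
t=4.08: P=37.47 S=35.78 B=24.30
t=4.90: P=37.01 S=36.98 B=25.86
t=5.72: P=36.56 S=38.18 B=27.41
t=6.53: P=36.12 S=39.37 B=28.95
t=7.35: P=35.69 S=40.58 B=30.50
B(2.91)=22.075 < 22.086 but B(2.92)=22.094 ≥ 22.086, so the first grid time is t=2.92.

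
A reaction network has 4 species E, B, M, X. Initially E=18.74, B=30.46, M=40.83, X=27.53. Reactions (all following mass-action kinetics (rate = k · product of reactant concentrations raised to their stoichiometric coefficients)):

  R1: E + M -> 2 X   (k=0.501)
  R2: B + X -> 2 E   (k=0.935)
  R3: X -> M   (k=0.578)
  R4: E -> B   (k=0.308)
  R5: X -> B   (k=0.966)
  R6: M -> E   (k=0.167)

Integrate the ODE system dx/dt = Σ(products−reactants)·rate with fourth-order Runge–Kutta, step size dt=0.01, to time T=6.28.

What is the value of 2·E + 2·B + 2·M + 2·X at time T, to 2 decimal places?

Check how each reaction changes W = 2·E + 2·B + 2·M + 2·X (weight of products minus weight of reactants):
R1: E + M -> 2 X: (2·2) − (2·1 + 2·1) = 4 − 4 = 0
R2: B + X -> 2 E: (2·2) − (2·1 + 2·1) = 4 − 4 = 0
R3: X -> M: (2·1) − (2·1) = 2 − 2 = 0
R4: E -> B: (2·1) − (2·1) = 2 − 2 = 0
R5: X -> B: (2·1) − (2·1) = 2 − 2 = 0
R6: M -> E: (2·1) − (2·1) = 2 − 2 = 0
Every reaction leaves W unchanged, so W is conserved and no simulation is needed: W(T) = W(0) = 2·18.74 + 2·30.46 + 2·40.83 + 2·27.53 = 235.12

Value at T = 235.12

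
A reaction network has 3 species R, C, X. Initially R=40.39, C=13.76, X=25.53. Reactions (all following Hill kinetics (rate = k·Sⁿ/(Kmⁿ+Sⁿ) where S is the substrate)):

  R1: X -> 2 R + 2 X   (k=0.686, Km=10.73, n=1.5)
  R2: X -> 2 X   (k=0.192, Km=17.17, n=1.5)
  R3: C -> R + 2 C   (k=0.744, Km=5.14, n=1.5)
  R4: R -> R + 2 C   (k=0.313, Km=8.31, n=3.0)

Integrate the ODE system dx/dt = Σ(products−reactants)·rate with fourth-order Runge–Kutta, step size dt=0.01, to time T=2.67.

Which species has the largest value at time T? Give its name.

RK4 with dt=0.01: 267 steps to T=2.67. Trajectory (selected grid times):
t=0.00: R=40.39 C=13.76 X=25.53
t=0.30: R=40.90 C=14.13 X=25.73
t=0.59: R=41.39 C=14.49 X=25.92
t=0.89: R=41.90 C=14.86 X=26.12
t=1.19: R=42.41 C=15.23 X=26.32
t=1.48: R=42.91 C=15.59 X=26.52
t=1.78: R=43.42 C=15.97 X=26.72
t=2.08: R=43.94 C=16.34 X=26.92
t=2.37: R=44.44 C=16.71 X=27.12
t=2.67: R=44.96 C=17.08 X=27.32
At T=2.67: R=44.96 C=17.08 X=27.32; the largest is R.

Dominant species at T: R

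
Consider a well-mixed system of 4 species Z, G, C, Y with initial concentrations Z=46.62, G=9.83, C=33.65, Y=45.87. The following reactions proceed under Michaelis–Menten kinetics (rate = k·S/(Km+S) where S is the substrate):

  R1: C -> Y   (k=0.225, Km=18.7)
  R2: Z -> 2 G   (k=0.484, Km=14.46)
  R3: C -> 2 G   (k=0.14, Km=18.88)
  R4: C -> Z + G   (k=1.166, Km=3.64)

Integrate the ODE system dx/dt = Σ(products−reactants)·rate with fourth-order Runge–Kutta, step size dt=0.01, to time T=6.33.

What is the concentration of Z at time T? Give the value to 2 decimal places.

Z at T = 50.83

RK4 with dt=0.01: 633 steps to T=6.33. Trajectory (selected grid times):
t=0.00: Z=46.62 G=9.83 C=33.65 Y=45.87
t=0.70: Z=47.10 G=11.21 C=32.75 Y=45.97
t=1.41: Z=47.58 G=12.60 C=31.84 Y=46.07
t=2.11: Z=48.05 G=13.98 C=30.95 Y=46.17
t=2.81: Z=48.52 G=15.35 C=30.06 Y=46.27
t=3.52: Z=48.99 G=16.74 C=29.17 Y=46.37
t=4.22: Z=49.45 G=18.11 C=28.29 Y=46.46
t=4.92: Z=49.91 G=19.47 C=27.42 Y=46.56
t=5.63: Z=50.37 G=20.85 C=26.53 Y=46.65
t=6.33: Z=50.83 G=22.21 C=25.67 Y=46.74
Read off Z at T=6.33: 50.83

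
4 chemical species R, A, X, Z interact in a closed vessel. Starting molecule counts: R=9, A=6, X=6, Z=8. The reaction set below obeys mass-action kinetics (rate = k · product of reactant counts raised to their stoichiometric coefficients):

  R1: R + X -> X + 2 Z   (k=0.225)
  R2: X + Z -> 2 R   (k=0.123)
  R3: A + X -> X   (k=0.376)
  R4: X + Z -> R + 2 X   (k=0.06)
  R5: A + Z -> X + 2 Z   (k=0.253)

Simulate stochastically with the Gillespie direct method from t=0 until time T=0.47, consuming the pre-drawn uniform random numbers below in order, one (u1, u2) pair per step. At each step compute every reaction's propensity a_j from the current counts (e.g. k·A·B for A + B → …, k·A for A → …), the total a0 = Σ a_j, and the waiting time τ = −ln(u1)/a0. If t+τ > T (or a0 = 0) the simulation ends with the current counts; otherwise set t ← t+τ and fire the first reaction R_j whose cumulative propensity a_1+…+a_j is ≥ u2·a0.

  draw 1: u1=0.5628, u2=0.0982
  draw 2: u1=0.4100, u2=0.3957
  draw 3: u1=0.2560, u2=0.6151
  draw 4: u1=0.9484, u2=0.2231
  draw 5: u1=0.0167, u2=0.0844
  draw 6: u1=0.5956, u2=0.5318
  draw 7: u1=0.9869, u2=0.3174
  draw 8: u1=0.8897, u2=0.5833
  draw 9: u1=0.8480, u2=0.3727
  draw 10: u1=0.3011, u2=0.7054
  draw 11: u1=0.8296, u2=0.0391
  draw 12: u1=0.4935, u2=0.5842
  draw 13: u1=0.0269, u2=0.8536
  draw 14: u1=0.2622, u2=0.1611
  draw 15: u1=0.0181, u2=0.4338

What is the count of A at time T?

A at T = 1

t=0.000: R=9 A=6 X=6 Z=8
Draw 1: a1=12.150, a2=5.904, a3=13.536, a4=2.880, a5=12.144, a0=46.614; τ=−ln(0.5628)/46.614=0.012 → t=0.012; u2·a0=0.0982·46.614=4.577 ≤ a1=12.150 → R1 fires; R=8 A=6 X=6 Z=10
Draw 2: a1=10.800, a2=7.380, a3=13.536, a4=3.600, a5=15.180, a0=50.496; τ=−ln(0.4100)/50.496=0.018 → t=0.030; u2·a0=0.3957·50.496=19.981; a1+a2=18.180 < 19.981 ≤ a1+…+a3=31.716 → R3 fires; R=8 A=5 X=6 Z=10
Draw 3: a1=10.800, a2=7.380, a3=11.280, a4=3.600, a5=12.650, a0=45.710; τ=−ln(0.2560)/45.710=0.030 → t=0.060; u2·a0=0.6151·45.710=28.116; a1+a2=18.180 < 28.116 ≤ a1+…+a3=29.460 → R3 fires; R=8 A=4 X=6 Z=10
Draw 4: a1=10.800, a2=7.380, a3=9.024, a4=3.600, a5=10.120, a0=40.924; τ=−ln(0.9484)/40.924=0.001 → t=0.061; u2·a0=0.2231·40.924=9.130 ≤ a1=10.800 → R1 fires; R=7 A=4 X=6 Z=12
Draw 5: a1=9.450, a2=8.856, a3=9.024, a4=4.320, a5=12.144, a0=43.794; τ=−ln(0.0167)/43.794=0.093 → t=0.155; u2·a0=0.0844·43.794=3.696 ≤ a1=9.450 → R1 fires; R=6 A=4 X=6 Z=14
Draw 6: a1=8.100, a2=10.332, a3=9.024, a4=5.040, a5=14.168, a0=46.664; τ=−ln(0.5956)/46.664=0.011 → t=0.166; u2·a0=0.5318·46.664=24.816; a1+a2=18.432 < 24.816 ≤ a1+…+a3=27.456 → R3 fires; R=6 A=3 X=6 Z=14
Draw 7: a1=8.100, a2=10.332, a3=6.768, a4=5.040, a5=10.626, a0=40.866; τ=−ln(0.9869)/40.866=0.000 → t=0.166; u2·a0=0.3174·40.866=12.971; a1=8.100 < 12.971 ≤ a1+a2=18.432 → R2 fires; R=8 A=3 X=5 Z=13
Draw 8: a1=9.000, a2=7.995, a3=5.640, a4=3.900, a5=9.867, a0=36.402; τ=−ln(0.8897)/36.402=0.003 → t=0.169; u2·a0=0.5833·36.402=21.233; a1+a2=16.995 < 21.233 ≤ a1+…+a3=22.635 → R3 fires; R=8 A=2 X=5 Z=13
Draw 9: a1=9.000, a2=7.995, a3=3.760, a4=3.900, a5=6.578, a0=31.233; τ=−ln(0.8480)/31.233=0.005 → t=0.174; u2·a0=0.3727·31.233=11.641; a1=9.000 < 11.641 ≤ a1+a2=16.995 → R2 fires; R=10 A=2 X=4 Z=12
Draw 10: a1=9.000, a2=5.904, a3=3.008, a4=2.880, a5=6.072, a0=26.864; τ=−ln(0.3011)/26.864=0.045 → t=0.219; u2·a0=0.7054·26.864=18.950; a1+…+a3=17.912 < 18.950 ≤ a1+…+a4=20.792 → R4 fires; R=11 A=2 X=5 Z=11
Draw 11: a1=12.375, a2=6.765, a3=3.760, a4=3.300, a5=5.566, a0=31.766; τ=−ln(0.8296)/31.766=0.006 → t=0.225; u2·a0=0.0391·31.766=1.242 ≤ a1=12.375 → R1 fires; R=10 A=2 X=5 Z=13
Draw 12: a1=11.250, a2=7.995, a3=3.760, a4=3.900, a5=6.578, a0=33.483; τ=−ln(0.4935)/33.483=0.021 → t=0.246; u2·a0=0.5842·33.483=19.561; a1+a2=19.245 < 19.561 ≤ a1+…+a3=23.005 → R3 fires; R=10 A=1 X=5 Z=13
Draw 13: a1=11.250, a2=7.995, a3=1.880, a4=3.900, a5=3.289, a0=28.314; τ=−ln(0.0269)/28.314=0.128 → t=0.374; u2·a0=0.8536·28.314=24.169; a1+…+a3=21.125 < 24.169 ≤ a1+…+a4=25.025 → R4 fires; R=11 A=1 X=6 Z=12
Draw 14: a1=14.850, a2=8.856, a3=2.256, a4=4.320, a5=3.036, a0=33.318; τ=−ln(0.2622)/33.318=0.040 → t=0.414; u2·a0=0.1611·33.318=5.368 ≤ a1=14.850 → R1 fires; R=10 A=1 X=6 Z=14
Draw 15: a1=13.500, a2=10.332, a3=2.256, a4=5.040, a5=3.542, a0=34.670; τ=−ln(0.0181)/34.670=0.116 → t=0.530 > T=0.47: stop.
Read off A at T=0.47: 1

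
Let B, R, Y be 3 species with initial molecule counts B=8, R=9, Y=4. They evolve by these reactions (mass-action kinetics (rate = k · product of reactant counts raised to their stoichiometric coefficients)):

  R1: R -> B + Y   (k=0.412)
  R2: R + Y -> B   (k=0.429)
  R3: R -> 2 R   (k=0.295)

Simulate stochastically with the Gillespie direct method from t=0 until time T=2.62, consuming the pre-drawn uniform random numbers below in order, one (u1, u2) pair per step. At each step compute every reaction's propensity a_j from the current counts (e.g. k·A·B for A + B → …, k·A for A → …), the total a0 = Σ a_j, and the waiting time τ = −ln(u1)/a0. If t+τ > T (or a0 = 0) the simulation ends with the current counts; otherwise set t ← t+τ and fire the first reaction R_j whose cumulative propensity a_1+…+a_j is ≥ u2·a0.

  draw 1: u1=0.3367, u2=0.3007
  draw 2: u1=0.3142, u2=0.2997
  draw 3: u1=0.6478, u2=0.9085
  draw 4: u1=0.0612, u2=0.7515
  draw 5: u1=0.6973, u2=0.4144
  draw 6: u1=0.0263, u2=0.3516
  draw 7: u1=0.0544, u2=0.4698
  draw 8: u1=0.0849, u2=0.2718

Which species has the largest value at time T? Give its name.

t=0.000: B=8 R=9 Y=4
Draw 1: a1=3.708, a2=15.444, a3=2.655, a0=21.807; τ=−ln(0.3367)/21.807=0.050 → t=0.050; u2·a0=0.3007·21.807=6.557; a1=3.708 < 6.557 ≤ a1+a2=19.152 → R2 fires; B=9 R=8 Y=3
Draw 2: a1=3.296, a2=10.296, a3=2.360, a0=15.952; τ=−ln(0.3142)/15.952=0.073 → t=0.122; u2·a0=0.2997·15.952=4.781; a1=3.296 < 4.781 ≤ a1+a2=13.592 → R2 fires; B=10 R=7 Y=2
Draw 3: a1=2.884, a2=6.006, a3=2.065, a0=10.955; τ=−ln(0.6478)/10.955=0.040 → t=0.162; u2·a0=0.9085·10.955=9.953; a1+a2=8.890 < 9.953 ≤ a1+…+a3=10.955 → R3 fires; B=10 R=8 Y=2
Draw 4: a1=3.296, a2=6.864, a3=2.360, a0=12.520; τ=−ln(0.0612)/12.520=0.223 → t=0.385; u2·a0=0.7515·12.520=9.409; a1=3.296 < 9.409 ≤ a1+a2=10.160 → R2 fires; B=11 R=7 Y=1
Draw 5: a1=2.884, a2=3.003, a3=2.065, a0=7.952; τ=−ln(0.6973)/7.952=0.045 → t=0.431; u2·a0=0.4144·7.952=3.295; a1=2.884 < 3.295 ≤ a1+a2=5.887 → R2 fires; B=12 R=6 Y=0
Draw 6: a1=2.472, a2=0.000, a3=1.770, a0=4.242; τ=−ln(0.0263)/4.242=0.858 → t=1.288; u2·a0=0.3516·4.242=1.491 ≤ a1=2.472 → R1 fires; B=13 R=5 Y=1
Draw 7: a1=2.060, a2=2.145, a3=1.475, a0=5.680; τ=−ln(0.0544)/5.680=0.513 → t=1.801; u2·a0=0.4698·5.680=2.668; a1=2.060 < 2.668 ≤ a1+a2=4.205 → R2 fires; B=14 R=4 Y=0
Draw 8: a1=1.648, a2=0.000, a3=1.180, a0=2.828; τ=−ln(0.0849)/2.828=0.872 → t=2.673 > T=2.62: stop.
At T=2.62: B=14 R=4 Y=0; the largest is B.

Dominant species at T: B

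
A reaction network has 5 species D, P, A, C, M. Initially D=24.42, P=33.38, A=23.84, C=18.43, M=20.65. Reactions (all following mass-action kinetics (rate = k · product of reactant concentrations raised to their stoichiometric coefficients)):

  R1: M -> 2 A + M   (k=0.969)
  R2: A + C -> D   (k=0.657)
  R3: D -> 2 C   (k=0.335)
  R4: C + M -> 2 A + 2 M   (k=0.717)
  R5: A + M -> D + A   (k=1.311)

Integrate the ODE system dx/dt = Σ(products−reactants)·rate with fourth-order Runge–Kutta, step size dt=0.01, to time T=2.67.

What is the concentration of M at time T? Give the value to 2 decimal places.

M at T = 2.73

RK4 with dt=0.01: 267 steps to T=2.67. Trajectory (selected grid times):
t=0.00: D=24.42 P=33.38 A=23.84 C=18.43 M=20.65
t=0.30: D=65.75 P=33.38 A=15.48 C=3.66 M=0.01
t=0.59: D=68.85 P=33.38 A=5.84 C=7.14 M=0.00
t=0.89: D=67.13 P=33.38 A=0.68 C=15.74 M=0.00
t=1.19: D=61.57 P=33.38 A=0.28 C=27.53 M=0.24
t=1.48: D=80.60 P=33.38 A=10.57 C=10.77 M=4.42
t=1.78: D=93.32 P=33.38 A=5.31 C=10.24 M=1.19
t=2.08: D=98.18 P=33.38 A=5.42 C=13.20 M=2.94
t=2.37: D=110.80 P=33.38 A=6.98 C=11.07 M=2.61
t=2.67: D=120.57 P=33.38 A=6.27 C=12.80 M=2.73
Read off M at T=2.67: 2.73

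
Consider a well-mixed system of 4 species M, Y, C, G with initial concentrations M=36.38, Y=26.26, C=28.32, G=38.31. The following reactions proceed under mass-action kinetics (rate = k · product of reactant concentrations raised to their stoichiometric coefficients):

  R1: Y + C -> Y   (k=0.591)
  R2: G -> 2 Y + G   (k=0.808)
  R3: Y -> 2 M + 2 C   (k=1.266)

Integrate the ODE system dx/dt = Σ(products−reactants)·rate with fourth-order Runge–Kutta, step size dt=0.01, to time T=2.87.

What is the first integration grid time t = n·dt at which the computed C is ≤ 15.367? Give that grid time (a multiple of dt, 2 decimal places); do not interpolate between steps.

RK4 with dt=0.01: 287 steps to T=2.87. Trajectory (selected grid times):
t=0.00: M=36.38 Y=26.26 C=28.32 G=38.31
t=0.04: M=39.10 Y=27.38 C=17.03 G=38.31
t=0.05: M=39.79 Y=27.65 C=15.12 G=38.31
t=0.32: M=60.92 Y=33.80 C=4.36 G=38.31
t=0.64: M=90.48 Y=38.83 C=4.28 G=38.31
t=0.96: M=123.39 Y=42.19 C=4.28 G=38.31
t=1.28: M=158.54 Y=44.42 C=4.28 G=38.31
t=1.59: M=194.02 Y=45.88 C=4.28 G=38.31
t=1.91: M=231.62 Y=46.88 C=4.28 G=38.31
t=2.23: M=269.90 Y=47.56 C=4.28 G=38.31
t=2.55: M=308.63 Y=48.00 C=4.28 G=38.31
t=2.87: M=347.65 Y=48.30 C=4.28 G=38.31
C(0.04)=17.033 > 15.367 but C(0.05)=15.120 ≤ 15.367, so the first grid time is t=0.05.

Threshold first reached at t = 0.05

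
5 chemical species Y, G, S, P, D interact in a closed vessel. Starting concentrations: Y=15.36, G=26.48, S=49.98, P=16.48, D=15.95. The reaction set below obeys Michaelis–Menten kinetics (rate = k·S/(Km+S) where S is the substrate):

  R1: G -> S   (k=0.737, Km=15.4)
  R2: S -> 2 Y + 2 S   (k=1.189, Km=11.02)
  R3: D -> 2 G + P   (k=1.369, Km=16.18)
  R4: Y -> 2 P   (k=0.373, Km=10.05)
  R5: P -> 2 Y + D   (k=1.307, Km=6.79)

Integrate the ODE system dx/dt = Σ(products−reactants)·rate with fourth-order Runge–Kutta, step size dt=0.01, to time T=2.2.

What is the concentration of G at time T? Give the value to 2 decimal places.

G at T = 28.46

RK4 with dt=0.01: 220 steps to T=2.2. Trajectory (selected grid times):
t=0.00: Y=15.36 G=26.48 S=49.98 P=16.48 D=15.95
t=0.24: Y=16.22 G=26.69 S=50.33 P=16.53 D=16.01
t=0.49: Y=17.11 G=26.92 S=50.69 P=16.59 D=16.07
t=0.73: Y=17.97 G=27.13 S=51.03 P=16.64 D=16.13
t=0.98: Y=18.86 G=27.36 S=51.40 P=16.70 D=16.19
t=1.22: Y=19.72 G=27.57 S=51.74 P=16.76 D=16.25
t=1.47: Y=20.61 G=27.80 S=52.11 P=16.82 D=16.31
t=1.71: Y=21.47 G=28.01 S=52.46 P=16.89 D=16.37
t=1.96: Y=22.36 G=28.24 S=52.82 P=16.95 D=16.43
t=2.20: Y=23.22 G=28.46 S=53.17 P=17.02 D=16.49
Read off G at T=2.2: 28.46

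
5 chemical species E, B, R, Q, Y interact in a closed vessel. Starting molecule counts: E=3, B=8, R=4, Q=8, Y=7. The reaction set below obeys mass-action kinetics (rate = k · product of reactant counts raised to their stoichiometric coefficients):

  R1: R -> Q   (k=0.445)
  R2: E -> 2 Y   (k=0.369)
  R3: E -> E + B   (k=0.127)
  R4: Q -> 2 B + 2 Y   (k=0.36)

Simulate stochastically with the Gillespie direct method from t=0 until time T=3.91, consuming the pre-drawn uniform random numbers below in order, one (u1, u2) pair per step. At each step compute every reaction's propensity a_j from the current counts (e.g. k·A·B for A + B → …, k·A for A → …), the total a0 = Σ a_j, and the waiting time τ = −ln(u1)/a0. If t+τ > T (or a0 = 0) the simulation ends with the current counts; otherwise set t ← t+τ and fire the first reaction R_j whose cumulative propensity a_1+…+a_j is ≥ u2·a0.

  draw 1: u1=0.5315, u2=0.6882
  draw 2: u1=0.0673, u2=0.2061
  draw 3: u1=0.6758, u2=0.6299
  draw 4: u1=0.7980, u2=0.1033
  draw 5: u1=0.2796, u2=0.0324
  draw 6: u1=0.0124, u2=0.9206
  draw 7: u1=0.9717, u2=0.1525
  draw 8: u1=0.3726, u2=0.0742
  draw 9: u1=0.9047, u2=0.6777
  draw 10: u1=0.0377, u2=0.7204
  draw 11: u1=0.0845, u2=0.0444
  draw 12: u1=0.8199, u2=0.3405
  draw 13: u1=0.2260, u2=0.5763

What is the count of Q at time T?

t=0.000: E=3 B=8 R=4 Q=8 Y=7
Draw 1: a1=1.780, a2=1.107, a3=0.381, a4=2.880, a0=6.148; τ=−ln(0.5315)/6.148=0.103 → t=0.103; u2·a0=0.6882·6.148=4.231; a1+…+a3=3.268 < 4.231 ≤ a1+…+a4=6.148 → R4 fires; E=3 B=10 R=4 Q=7 Y=9
Draw 2: a1=1.780, a2=1.107, a3=0.381, a4=2.520, a0=5.788; τ=−ln(0.0673)/5.788=0.466 → t=0.569; u2·a0=0.2061·5.788=1.193 ≤ a1=1.780 → R1 fires; E=3 B=10 R=3 Q=8 Y=9
Draw 3: a1=1.335, a2=1.107, a3=0.381, a4=2.880, a0=5.703; τ=−ln(0.6758)/5.703=0.069 → t=0.638; u2·a0=0.6299·5.703=3.592; a1+…+a3=2.823 < 3.592 ≤ a1+…+a4=5.703 → R4 fires; E=3 B=12 R=3 Q=7 Y=11
Draw 4: a1=1.335, a2=1.107, a3=0.381, a4=2.520, a0=5.343; τ=−ln(0.7980)/5.343=0.042 → t=0.680; u2·a0=0.1033·5.343=0.552 ≤ a1=1.335 → R1 fires; E=3 B=12 R=2 Q=8 Y=11
Draw 5: a1=0.890, a2=1.107, a3=0.381, a4=2.880, a0=5.258; τ=−ln(0.2796)/5.258=0.242 → t=0.922; u2·a0=0.0324·5.258=0.170 ≤ a1=0.890 → R1 fires; E=3 B=12 R=1 Q=9 Y=11
Draw 6: a1=0.445, a2=1.107, a3=0.381, a4=3.240, a0=5.173; τ=−ln(0.0124)/5.173=0.849 → t=1.771; u2·a0=0.9206·5.173=4.762; a1+…+a3=1.933 < 4.762 ≤ a1+…+a4=5.173 → R4 fires; E=3 B=14 R=1 Q=8 Y=13
Draw 7: a1=0.445, a2=1.107, a3=0.381, a4=2.880, a0=4.813; τ=−ln(0.9717)/4.813=0.006 → t=1.777; u2·a0=0.1525·4.813=0.734; a1=0.445 < 0.734 ≤ a1+a2=1.552 → R2 fires; E=2 B=14 R=1 Q=8 Y=15
Draw 8: a1=0.445, a2=0.738, a3=0.254, a4=2.880, a0=4.317; τ=−ln(0.3726)/4.317=0.229 → t=2.006; u2·a0=0.0742·4.317=0.320 ≤ a1=0.445 → R1 fires; E=2 B=14 R=0 Q=9 Y=15
Draw 9: a1=0.000, a2=0.738, a3=0.254, a4=3.240, a0=4.232; τ=−ln(0.9047)/4.232=0.024 → t=2.029; u2·a0=0.6777·4.232=2.868; a1+…+a3=0.992 < 2.868 ≤ a1+…+a4=4.232 → R4 fires; E=2 B=16 R=0 Q=8 Y=17
Draw 10: a1=0.000, a2=0.738, a3=0.254, a4=2.880, a0=3.872; τ=−ln(0.0377)/3.872=0.847 → t=2.876; u2·a0=0.7204·3.872=2.789; a1+…+a3=0.992 < 2.789 ≤ a1+…+a4=3.872 → R4 fires; E=2 B=18 R=0 Q=7 Y=19
Draw 11: a1=0.000, a2=0.738, a3=0.254, a4=2.520, a0=3.512; τ=−ln(0.0845)/3.512=0.704 → t=3.580; u2·a0=0.0444·3.512=0.156; a1=0.000 < 0.156 ≤ a1+a2=0.738 → R2 fires; E=1 B=18 R=0 Q=7 Y=21
Draw 12: a1=0.000, a2=0.369, a3=0.127, a4=2.520, a0=3.016; τ=−ln(0.8199)/3.016=0.066 → t=3.645; u2·a0=0.3405·3.016=1.027; a1+…+a3=0.496 < 1.027 ≤ a1+…+a4=3.016 → R4 fires; E=1 B=20 R=0 Q=6 Y=23
Draw 13: a1=0.000, a2=0.369, a3=0.127, a4=2.160, a0=2.656; τ=−ln(0.2260)/2.656=0.560 → t=4.205 > T=3.91: stop.
Read off Q at T=3.91: 6

Q at T = 6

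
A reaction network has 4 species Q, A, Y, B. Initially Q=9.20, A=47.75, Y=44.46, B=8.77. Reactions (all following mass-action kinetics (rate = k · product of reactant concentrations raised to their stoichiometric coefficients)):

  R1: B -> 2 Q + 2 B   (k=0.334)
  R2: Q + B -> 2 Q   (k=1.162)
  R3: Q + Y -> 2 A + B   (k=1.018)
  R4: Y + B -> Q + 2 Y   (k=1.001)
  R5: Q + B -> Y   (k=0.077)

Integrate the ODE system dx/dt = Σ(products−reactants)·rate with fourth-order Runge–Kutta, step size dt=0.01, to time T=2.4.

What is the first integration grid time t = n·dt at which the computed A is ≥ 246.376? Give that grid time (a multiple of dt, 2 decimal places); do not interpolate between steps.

Threshold first reached at t = 0.30

RK4 with dt=0.01: 240 steps to T=2.4. Trajectory (selected grid times):
t=0.00: Q=9.20 A=47.75 Y=44.46 B=8.77
t=0.27: Q=10.01 A=232.63 Y=23.62 B=6.90
t=0.29: Q=10.05 A=241.98 Y=22.19 B=6.78
t=0.30: Q=10.08 A=246.46 Y=21.48 B=6.72
t=0.53: Q=11.28 A=315.37 Y=7.57 B=4.69
t=0.80: Q=14.26 A=336.60 Y=0.63 B=1.02
t=1.07: Q=15.11 A=338.10 Y=0.02 B=0.05
t=1.33: Q=15.16 A=338.15 Y=0.00 B=0.00
t=1.60: Q=15.16 A=338.16 Y=0.00 B=0.00
t=1.87: Q=15.16 A=338.16 Y=0.00 B=0.00
t=2.13: Q=15.16 A=338.16 Y=0.00 B=0.00
t=2.40: Q=15.16 A=338.16 Y=0.00 B=0.00
A(0.29)=241.984 < 246.376 but A(0.30)=246.457 ≥ 246.376, so the first grid time is t=0.30.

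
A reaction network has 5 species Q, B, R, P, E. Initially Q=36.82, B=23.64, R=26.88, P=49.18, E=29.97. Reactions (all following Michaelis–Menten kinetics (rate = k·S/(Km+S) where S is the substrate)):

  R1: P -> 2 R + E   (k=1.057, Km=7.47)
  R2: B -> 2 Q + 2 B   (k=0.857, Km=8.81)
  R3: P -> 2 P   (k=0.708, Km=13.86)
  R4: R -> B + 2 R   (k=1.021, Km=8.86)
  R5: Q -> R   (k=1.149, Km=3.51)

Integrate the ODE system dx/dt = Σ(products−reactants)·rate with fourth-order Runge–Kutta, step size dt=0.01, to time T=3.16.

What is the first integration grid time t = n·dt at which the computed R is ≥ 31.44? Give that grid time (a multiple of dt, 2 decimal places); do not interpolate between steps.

Threshold first reached at t = 1.25

RK4 with dt=0.01: 316 steps to T=3.16. Trajectory (selected grid times):
t=0.00: Q=36.82 B=23.64 R=26.88 P=49.18 E=29.97
t=0.35: Q=36.89 B=24.13 R=28.16 P=49.05 E=30.29
t=0.70: Q=36.96 B=24.62 R=29.44 P=48.92 E=30.61
t=1.05: Q=37.04 B=25.12 R=30.73 P=48.80 E=30.93
t=1.24: Q=37.08 B=25.39 R=31.43 P=48.73 E=31.11
t=1.25: Q=37.08 B=25.41 R=31.46 P=48.72 E=31.12
t=1.40: Q=37.12 B=25.62 R=32.01 P=48.67 E=31.25
t=1.76: Q=37.20 B=26.14 R=33.34 P=48.54 E=31.58
t=2.11: Q=37.28 B=26.65 R=34.63 P=48.41 E=31.90
t=2.46: Q=37.37 B=27.16 R=35.93 P=48.28 E=32.22
t=2.81: Q=37.45 B=27.68 R=37.22 P=48.15 E=32.54
t=3.16: Q=37.54 B=28.19 R=38.52 P=48.03 E=32.87
R(1.24)=31.426 < 31.44 but R(1.25)=31.463 ≥ 31.44, so the first grid time is t=1.25.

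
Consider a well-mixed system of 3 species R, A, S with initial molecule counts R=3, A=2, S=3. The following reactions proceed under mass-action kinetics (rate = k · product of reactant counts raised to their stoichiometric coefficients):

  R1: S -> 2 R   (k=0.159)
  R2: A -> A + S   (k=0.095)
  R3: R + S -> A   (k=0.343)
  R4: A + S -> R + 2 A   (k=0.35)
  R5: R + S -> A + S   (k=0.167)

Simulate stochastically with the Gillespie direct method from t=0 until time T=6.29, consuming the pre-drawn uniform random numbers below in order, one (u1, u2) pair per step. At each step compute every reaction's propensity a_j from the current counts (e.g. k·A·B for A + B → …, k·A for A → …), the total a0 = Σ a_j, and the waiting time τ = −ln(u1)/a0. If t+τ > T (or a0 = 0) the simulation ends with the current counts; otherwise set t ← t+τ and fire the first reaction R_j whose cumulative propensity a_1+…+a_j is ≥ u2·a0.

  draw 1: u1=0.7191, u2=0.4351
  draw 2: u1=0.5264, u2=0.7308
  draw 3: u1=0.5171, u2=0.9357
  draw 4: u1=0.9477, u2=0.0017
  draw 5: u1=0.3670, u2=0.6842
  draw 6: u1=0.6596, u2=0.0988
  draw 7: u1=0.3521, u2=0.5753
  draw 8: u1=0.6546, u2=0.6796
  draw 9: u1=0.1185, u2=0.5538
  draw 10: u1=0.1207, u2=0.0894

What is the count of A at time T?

t=0.000: R=3 A=2 S=3
Draw 1: a1=0.477, a2=0.190, a3=3.087, a4=2.100, a5=1.503, a0=7.357; τ=−ln(0.7191)/7.357=0.045 → t=0.045; u2·a0=0.4351·7.357=3.201; a1+a2=0.667 < 3.201 ≤ a1+…+a3=3.754 → R3 fires; R=2 A=3 S=2
Draw 2: a1=0.318, a2=0.285, a3=1.372, a4=2.100, a5=0.668, a0=4.743; τ=−ln(0.5264)/4.743=0.135 → t=0.180; u2·a0=0.7308·4.743=3.466; a1+…+a3=1.975 < 3.466 ≤ a1+…+a4=4.075 → R4 fires; R=3 A=4 S=1
Draw 3: a1=0.159, a2=0.380, a3=1.029, a4=1.400, a5=0.501, a0=3.469; τ=−ln(0.5171)/3.469=0.190 → t=0.370; u2·a0=0.9357·3.469=3.246; a1+…+a4=2.968 < 3.246 ≤ a1+…+a5=3.469 → R5 fires; R=2 A=5 S=1
Draw 4: a1=0.159, a2=0.475, a3=0.686, a4=1.750, a5=0.334, a0=3.404; τ=−ln(0.9477)/3.404=0.016 → t=0.386; u2·a0=0.0017·3.404=0.006 ≤ a1=0.159 → R1 fires; R=4 A=5 S=0
Draw 5: a1=0.000, a2=0.475, a3=0.000, a4=0.000, a5=0.000, a0=0.475; τ=−ln(0.3670)/0.475=2.110 → t=2.496; u2·a0=0.6842·0.475=0.325; a1=0.000 < 0.325 ≤ a1+a2=0.475 → R2 fires; R=4 A=5 S=1
Draw 6: a1=0.159, a2=0.475, a3=1.372, a4=1.750, a5=0.668, a0=4.424; τ=−ln(0.6596)/4.424=0.094 → t=2.590; u2·a0=0.0988·4.424=0.437; a1=0.159 < 0.437 ≤ a1+a2=0.634 → R2 fires; R=4 A=5 S=2
Draw 7: a1=0.318, a2=0.475, a3=2.744, a4=3.500, a5=1.336, a0=8.373; τ=−ln(0.3521)/8.373=0.125 → t=2.715; u2·a0=0.5753·8.373=4.817; a1+…+a3=3.537 < 4.817 ≤ a1+…+a4=7.037 → R4 fires; R=5 A=6 S=1
Draw 8: a1=0.159, a2=0.570, a3=1.715, a4=2.100, a5=0.835, a0=5.379; τ=−ln(0.6546)/5.379=0.079 → t=2.794; u2·a0=0.6796·5.379=3.656; a1+…+a3=2.444 < 3.656 ≤ a1+…+a4=4.544 → R4 fires; R=6 A=7 S=0
Draw 9: a1=0.000, a2=0.665, a3=0.000, a4=0.000, a5=0.000, a0=0.665; τ=−ln(0.1185)/0.665=3.207 → t=6.001; u2·a0=0.5538·0.665=0.368; a1=0.000 < 0.368 ≤ a1+a2=0.665 → R2 fires; R=6 A=7 S=1
Draw 10: a1=0.159, a2=0.665, a3=2.058, a4=2.450, a5=1.002, a0=6.334; τ=−ln(0.1207)/6.334=0.334 → t=6.335 > T=6.29: stop.
Read off A at T=6.29: 7

A at T = 7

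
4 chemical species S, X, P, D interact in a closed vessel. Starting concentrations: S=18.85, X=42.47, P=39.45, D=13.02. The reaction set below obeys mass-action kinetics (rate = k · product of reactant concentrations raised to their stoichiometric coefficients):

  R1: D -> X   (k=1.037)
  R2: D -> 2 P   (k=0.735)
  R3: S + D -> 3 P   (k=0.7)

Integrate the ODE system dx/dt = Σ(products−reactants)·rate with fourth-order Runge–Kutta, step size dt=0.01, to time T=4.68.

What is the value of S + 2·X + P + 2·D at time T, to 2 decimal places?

Check how each reaction changes W = S + 2·X + P + 2·D (weight of products minus weight of reactants):
R1: D -> X: (2·1) − (2·1) = 2 − 2 = 0
R2: D -> 2 P: (1·2) − (2·1) = 2 − 2 = 0
R3: S + D -> 3 P: (1·3) − (1·1 + 2·1) = 3 − 3 = 0
Every reaction leaves W unchanged, so W is conserved and no simulation is needed: W(T) = W(0) = 18.85 + 2·42.47 + 39.45 + 2·13.02 = 169.28

Value at T = 169.28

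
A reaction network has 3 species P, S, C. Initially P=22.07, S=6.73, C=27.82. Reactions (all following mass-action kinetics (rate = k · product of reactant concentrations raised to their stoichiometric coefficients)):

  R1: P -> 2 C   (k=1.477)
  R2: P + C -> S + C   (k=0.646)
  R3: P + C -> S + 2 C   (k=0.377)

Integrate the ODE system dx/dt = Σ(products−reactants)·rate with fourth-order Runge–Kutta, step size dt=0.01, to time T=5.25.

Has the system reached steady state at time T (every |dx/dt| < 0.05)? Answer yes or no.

Steady state at T: yes

RK4 with dt=0.01: 525 steps to T=5.25. Trajectory (selected grid times):
t=0.00: P=22.07 S=6.73 C=27.82
t=0.58: P=0.00 S=27.86 C=37.49
t=1.17: P=0.00 S=27.86 C=37.49
t=1.75: P=0.00 S=27.86 C=37.49
t=2.33: P=0.00 S=27.86 C=37.49
t=2.92: P=0.00 S=27.86 C=37.49
t=3.50: P=0.00 S=27.86 C=37.49
t=4.08: P=0.00 S=27.86 C=37.49
t=4.67: P=0.00 S=27.86 C=37.49
t=5.25: P=0.00 S=27.86 C=37.49
Rates at T: R1=0.0000, R2=0.0000, R3=0.0000
dx/dt at T (Σ net stoichiometry × rate): P=-0.0000, S=+0.0000, C=+0.0000
Largest |dx/dt| is |-0.0000| (P) < 0.05 → steady.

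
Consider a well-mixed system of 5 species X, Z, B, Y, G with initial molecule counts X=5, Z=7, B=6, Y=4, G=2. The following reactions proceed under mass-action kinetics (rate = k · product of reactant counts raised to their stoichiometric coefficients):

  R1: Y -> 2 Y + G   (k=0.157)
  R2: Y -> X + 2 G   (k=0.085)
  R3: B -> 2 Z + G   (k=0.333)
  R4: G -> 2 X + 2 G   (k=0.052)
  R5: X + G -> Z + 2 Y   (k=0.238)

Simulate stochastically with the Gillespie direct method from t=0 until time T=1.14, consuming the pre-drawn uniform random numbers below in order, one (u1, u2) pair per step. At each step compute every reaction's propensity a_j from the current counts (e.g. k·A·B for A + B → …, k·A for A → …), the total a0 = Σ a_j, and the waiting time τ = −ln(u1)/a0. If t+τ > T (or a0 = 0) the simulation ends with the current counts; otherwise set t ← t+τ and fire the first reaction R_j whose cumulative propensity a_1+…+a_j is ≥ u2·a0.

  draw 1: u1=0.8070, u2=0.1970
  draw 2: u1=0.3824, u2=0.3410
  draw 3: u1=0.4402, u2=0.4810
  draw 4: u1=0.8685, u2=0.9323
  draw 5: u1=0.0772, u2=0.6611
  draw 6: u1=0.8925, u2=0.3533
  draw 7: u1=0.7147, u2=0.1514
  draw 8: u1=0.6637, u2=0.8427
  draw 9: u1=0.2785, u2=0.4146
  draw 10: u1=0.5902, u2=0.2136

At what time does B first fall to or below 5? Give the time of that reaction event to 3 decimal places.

t=0.000: X=5 Z=7 B=6 Y=4 G=2
Draw 1: a1=0.628, a2=0.340, a3=1.998, a4=0.104, a5=2.380, a0=5.450; τ=−ln(0.8070)/5.450=0.039 → t=0.039; u2·a0=0.1970·5.450=1.074; a1+a2=0.968 < 1.074 ≤ a1+…+a3=2.966 → R3 fires; X=5 Z=9 B=5 Y=4 G=3
Draw 2: a1=0.628, a2=0.340, a3=1.665, a4=0.156, a5=3.570, a0=6.359; τ=−ln(0.3824)/6.359=0.151 → t=0.191; u2·a0=0.3410·6.359=2.168; a1+a2=0.968 < 2.168 ≤ a1+…+a3=2.633 → R3 fires; X=5 Z=11 B=4 Y=4 G=4
Draw 3: a1=0.628, a2=0.340, a3=1.332, a4=0.208, a5=4.760, a0=7.268; τ=−ln(0.4402)/7.268=0.113 → t=0.303; u2·a0=0.4810·7.268=3.496; a1+…+a4=2.508 < 3.496 ≤ a1+…+a5=7.268 → R5 fires; X=4 Z=12 B=4 Y=6 G=3
Draw 4: a1=0.942, a2=0.510, a3=1.332, a4=0.156, a5=2.856, a0=5.796; τ=−ln(0.8685)/5.796=0.024 → t=0.328; u2·a0=0.9323·5.796=5.404; a1+…+a4=2.940 < 5.404 ≤ a1+…+a5=5.796 → R5 fires; X=3 Z=13 B=4 Y=8 G=2
Draw 5: a1=1.256, a2=0.680, a3=1.332, a4=0.104, a5=1.428, a0=4.800; τ=−ln(0.0772)/4.800=0.534 → t=0.861; u2·a0=0.6611·4.800=3.173; a1+a2=1.936 < 3.173 ≤ a1+…+a3=3.268 → R3 fires; X=3 Z=15 B=3 Y=8 G=3
Draw 6: a1=1.256, a2=0.680, a3=0.999, a4=0.156, a5=2.142, a0=5.233; τ=−ln(0.8925)/5.233=0.022 → t=0.883; u2·a0=0.3533·5.233=1.849; a1=1.256 < 1.849 ≤ a1+a2=1.936 → R2 fires; X=4 Z=15 B=3 Y=7 G=5
Draw 7: a1=1.099, a2=0.595, a3=0.999, a4=0.260, a5=4.760, a0=7.713; τ=−ln(0.7147)/7.713=0.044 → t=0.927; u2·a0=0.1514·7.713=1.168; a1=1.099 < 1.168 ≤ a1+a2=1.694 → R2 fires; X=5 Z=15 B=3 Y=6 G=7
Draw 8: a1=0.942, a2=0.510, a3=0.999, a4=0.364, a5=8.330, a0=11.145; τ=−ln(0.6637)/11.145=0.037 → t=0.963; u2·a0=0.8427·11.145=9.392; a1+…+a4=2.815 < 9.392 ≤ a1+…+a5=11.145 → R5 fires; X=4 Z=16 B=3 Y=8 G=6
Draw 9: a1=1.256, a2=0.680, a3=0.999, a4=0.312, a5=5.712, a0=8.959; τ=−ln(0.2785)/8.959=0.143 → t=1.106; u2·a0=0.4146·8.959=3.714; a1+…+a4=3.247 < 3.714 ≤ a1+…+a5=8.959 → R5 fires; X=3 Z=17 B=3 Y=10 G=5
Draw 10: a1=1.570, a2=0.850, a3=0.999, a4=0.260, a5=3.570, a0=7.249; τ=−ln(0.5902)/7.249=0.073 → t=1.179 > T=1.14: stop.
B first becomes ≤ 5 when it reaches 5 at the event at t=0.039.

Threshold first reached at t = 0.039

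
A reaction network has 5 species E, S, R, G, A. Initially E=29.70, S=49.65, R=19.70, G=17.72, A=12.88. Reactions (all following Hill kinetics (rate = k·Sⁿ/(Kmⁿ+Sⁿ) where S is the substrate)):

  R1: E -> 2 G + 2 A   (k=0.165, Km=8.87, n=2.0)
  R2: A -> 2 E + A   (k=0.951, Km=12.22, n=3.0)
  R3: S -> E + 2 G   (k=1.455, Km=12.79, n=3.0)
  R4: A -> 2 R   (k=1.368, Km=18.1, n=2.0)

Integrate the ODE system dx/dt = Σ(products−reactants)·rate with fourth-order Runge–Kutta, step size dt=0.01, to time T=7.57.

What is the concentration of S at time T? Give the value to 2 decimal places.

S at T = 38.90

RK4 with dt=0.01: 757 steps to T=7.57. Trajectory (selected grid times):
t=0.00: E=29.70 S=49.65 R=19.70 G=17.72 A=12.88
t=0.84: E=31.63 S=48.45 R=20.47 G=20.38 A=12.75
t=1.68: E=33.54 S=47.25 R=21.22 G=23.03 A=12.63
t=2.52: E=35.44 S=46.05 R=21.97 G=25.69 A=12.52
t=3.36: E=37.33 S=44.86 R=22.71 G=28.34 A=12.41
t=4.21: E=39.23 S=43.65 R=23.45 G=31.02 A=12.31
t=5.05: E=41.09 S=42.46 R=24.17 G=33.67 A=12.21
t=5.89: E=42.94 S=41.27 R=24.89 G=36.31 A=12.12
t=6.73: E=44.77 S=40.08 R=25.60 G=38.95 A=12.03
t=7.57: E=46.60 S=38.90 R=26.30 G=41.58 A=11.95
Read off S at T=7.57: 38.90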